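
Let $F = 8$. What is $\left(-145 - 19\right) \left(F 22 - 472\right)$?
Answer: $48544$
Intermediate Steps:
$\left(-145 - 19\right) \left(F 22 - 472\right) = \left(-145 - 19\right) \left(8 \cdot 22 - 472\right) = - 164 \left(176 - 472\right) = \left(-164\right) \left(-296\right) = 48544$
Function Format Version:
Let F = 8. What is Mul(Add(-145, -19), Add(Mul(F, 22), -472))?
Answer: 48544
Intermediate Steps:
Mul(Add(-145, -19), Add(Mul(F, 22), -472)) = Mul(Add(-145, -19), Add(Mul(8, 22), -472)) = Mul(-164, Add(176, -472)) = Mul(-164, -296) = 48544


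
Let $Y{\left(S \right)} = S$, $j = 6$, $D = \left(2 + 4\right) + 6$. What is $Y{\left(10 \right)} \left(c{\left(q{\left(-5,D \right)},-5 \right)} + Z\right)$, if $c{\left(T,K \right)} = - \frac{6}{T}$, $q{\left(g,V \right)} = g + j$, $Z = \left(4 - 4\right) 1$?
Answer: $-60$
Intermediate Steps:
$Z = 0$ ($Z = 0 \cdot 1 = 0$)
$D = 12$ ($D = 6 + 6 = 12$)
$q{\left(g,V \right)} = 6 + g$ ($q{\left(g,V \right)} = g + 6 = 6 + g$)
$Y{\left(10 \right)} \left(c{\left(q{\left(-5,D \right)},-5 \right)} + Z\right) = 10 \left(- \frac{6}{6 - 5} + 0\right) = 10 \left(- \frac{6}{1} + 0\right) = 10 \left(\left(-6\right) 1 + 0\right) = 10 \left(-6 + 0\right) = 10 \left(-6\right) = -60$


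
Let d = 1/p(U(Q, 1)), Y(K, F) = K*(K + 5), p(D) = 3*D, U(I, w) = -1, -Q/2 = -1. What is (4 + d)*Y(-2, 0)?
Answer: -22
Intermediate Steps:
Q = 2 (Q = -2*(-1) = 2)
Y(K, F) = K*(5 + K)
d = -⅓ (d = 1/(3*(-1)) = 1/(-3) = -⅓ ≈ -0.33333)
(4 + d)*Y(-2, 0) = (4 - ⅓)*(-2*(5 - 2)) = 11*(-2*3)/3 = (11/3)*(-6) = -22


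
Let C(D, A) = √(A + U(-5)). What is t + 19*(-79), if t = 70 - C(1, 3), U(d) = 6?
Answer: -1434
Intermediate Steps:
C(D, A) = √(6 + A) (C(D, A) = √(A + 6) = √(6 + A))
t = 67 (t = 70 - √(6 + 3) = 70 - √9 = 70 - 1*3 = 70 - 3 = 67)
t + 19*(-79) = 67 + 19*(-79) = 67 - 1501 = -1434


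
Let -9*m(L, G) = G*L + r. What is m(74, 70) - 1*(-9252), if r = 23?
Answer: 78065/9 ≈ 8673.9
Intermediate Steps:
m(L, G) = -23/9 - G*L/9 (m(L, G) = -(G*L + 23)/9 = -(23 + G*L)/9 = -23/9 - G*L/9)
m(74, 70) - 1*(-9252) = (-23/9 - ⅑*70*74) - 1*(-9252) = (-23/9 - 5180/9) + 9252 = -5203/9 + 9252 = 78065/9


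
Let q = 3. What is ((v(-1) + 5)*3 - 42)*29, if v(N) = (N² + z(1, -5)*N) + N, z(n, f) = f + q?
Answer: -609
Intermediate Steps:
z(n, f) = 3 + f (z(n, f) = f + 3 = 3 + f)
v(N) = N² - N (v(N) = (N² + (3 - 5)*N) + N = (N² - 2*N) + N = N² - N)
((v(-1) + 5)*3 - 42)*29 = ((-(-1 - 1) + 5)*3 - 42)*29 = ((-1*(-2) + 5)*3 - 42)*29 = ((2 + 5)*3 - 42)*29 = (7*3 - 42)*29 = (21 - 42)*29 = -21*29 = -609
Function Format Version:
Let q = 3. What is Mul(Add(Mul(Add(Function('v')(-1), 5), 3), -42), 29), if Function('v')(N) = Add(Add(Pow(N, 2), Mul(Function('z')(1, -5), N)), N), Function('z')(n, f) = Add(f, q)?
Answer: -609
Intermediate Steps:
Function('z')(n, f) = Add(3, f) (Function('z')(n, f) = Add(f, 3) = Add(3, f))
Function('v')(N) = Add(Pow(N, 2), Mul(-1, N)) (Function('v')(N) = Add(Add(Pow(N, 2), Mul(Add(3, -5), N)), N) = Add(Add(Pow(N, 2), Mul(-2, N)), N) = Add(Pow(N, 2), Mul(-1, N)))
Mul(Add(Mul(Add(Function('v')(-1), 5), 3), -42), 29) = Mul(Add(Mul(Add(Mul(-1, Add(-1, -1)), 5), 3), -42), 29) = Mul(Add(Mul(Add(Mul(-1, -2), 5), 3), -42), 29) = Mul(Add(Mul(Add(2, 5), 3), -42), 29) = Mul(Add(Mul(7, 3), -42), 29) = Mul(Add(21, -42), 29) = Mul(-21, 29) = -609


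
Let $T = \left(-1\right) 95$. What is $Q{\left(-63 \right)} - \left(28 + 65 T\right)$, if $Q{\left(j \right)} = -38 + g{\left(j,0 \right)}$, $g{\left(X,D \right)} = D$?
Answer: $6109$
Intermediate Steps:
$T = -95$
$Q{\left(j \right)} = -38$ ($Q{\left(j \right)} = -38 + 0 = -38$)
$Q{\left(-63 \right)} - \left(28 + 65 T\right) = -38 - -6147 = -38 + \left(6175 - 28\right) = -38 + 6147 = 6109$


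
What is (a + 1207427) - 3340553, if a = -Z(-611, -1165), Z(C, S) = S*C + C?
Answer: -2844330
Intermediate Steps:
Z(C, S) = C + C*S (Z(C, S) = C*S + C = C + C*S)
a = -711204 (a = -(-611)*(1 - 1165) = -(-611)*(-1164) = -1*711204 = -711204)
(a + 1207427) - 3340553 = (-711204 + 1207427) - 3340553 = 496223 - 3340553 = -2844330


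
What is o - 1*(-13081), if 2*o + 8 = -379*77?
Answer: -3029/2 ≈ -1514.5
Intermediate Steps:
o = -29191/2 (o = -4 + (-379*77)/2 = -4 + (1/2)*(-29183) = -4 - 29183/2 = -29191/2 ≈ -14596.)
o - 1*(-13081) = -29191/2 - 1*(-13081) = -29191/2 + 13081 = -3029/2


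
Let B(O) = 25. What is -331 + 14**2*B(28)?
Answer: 4569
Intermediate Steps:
-331 + 14**2*B(28) = -331 + 14**2*25 = -331 + 196*25 = -331 + 4900 = 4569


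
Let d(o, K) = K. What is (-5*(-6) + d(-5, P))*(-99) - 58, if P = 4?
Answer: -3424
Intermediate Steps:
(-5*(-6) + d(-5, P))*(-99) - 58 = (-5*(-6) + 4)*(-99) - 58 = (30 + 4)*(-99) - 58 = 34*(-99) - 58 = -3366 - 58 = -3424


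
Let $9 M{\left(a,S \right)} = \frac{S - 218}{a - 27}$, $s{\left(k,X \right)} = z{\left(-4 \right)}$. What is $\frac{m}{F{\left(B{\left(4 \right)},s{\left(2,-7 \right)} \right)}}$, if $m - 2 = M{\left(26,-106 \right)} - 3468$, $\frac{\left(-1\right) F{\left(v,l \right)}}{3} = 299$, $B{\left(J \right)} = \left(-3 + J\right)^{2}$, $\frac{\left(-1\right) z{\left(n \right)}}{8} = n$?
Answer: $\frac{3430}{897} \approx 3.8239$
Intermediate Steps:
$z{\left(n \right)} = - 8 n$
$s{\left(k,X \right)} = 32$ ($s{\left(k,X \right)} = \left(-8\right) \left(-4\right) = 32$)
$M{\left(a,S \right)} = \frac{-218 + S}{9 \left(-27 + a\right)}$ ($M{\left(a,S \right)} = \frac{\left(S - 218\right) \frac{1}{a - 27}}{9} = \frac{\left(-218 + S\right) \frac{1}{-27 + a}}{9} = \frac{\frac{1}{-27 + a} \left(-218 + S\right)}{9} = \frac{-218 + S}{9 \left(-27 + a\right)}$)
$F{\left(v,l \right)} = -897$ ($F{\left(v,l \right)} = \left(-3\right) 299 = -897$)
$m = -3430$ ($m = 2 - \left(3468 - \frac{-218 - 106}{9 \left(-27 + 26\right)}\right) = 2 - \left(3468 - \frac{1}{9} \frac{1}{-1} \left(-324\right)\right) = 2 - \left(3468 + \frac{1}{9} \left(-324\right)\right) = 2 + \left(36 - 3468\right) = 2 - 3432 = -3430$)
$\frac{m}{F{\left(B{\left(4 \right)},s{\left(2,-7 \right)} \right)}} = - \frac{3430}{-897} = \left(-3430\right) \left(- \frac{1}{897}\right) = \frac{3430}{897}$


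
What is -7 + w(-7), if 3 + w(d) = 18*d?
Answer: -136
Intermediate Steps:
w(d) = -3 + 18*d
-7 + w(-7) = -7 + (-3 + 18*(-7)) = -7 + (-3 - 126) = -7 - 129 = -136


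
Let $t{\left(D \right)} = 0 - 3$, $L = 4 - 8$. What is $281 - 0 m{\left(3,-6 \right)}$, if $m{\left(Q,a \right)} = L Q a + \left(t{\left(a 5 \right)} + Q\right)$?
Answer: $281$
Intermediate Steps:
$L = -4$ ($L = 4 - 8 = -4$)
$t{\left(D \right)} = -3$ ($t{\left(D \right)} = 0 - 3 = -3$)
$m{\left(Q,a \right)} = -3 + Q - 4 Q a$ ($m{\left(Q,a \right)} = - 4 Q a + \left(-3 + Q\right) = -3 + Q - 4 Q a$)
$281 - 0 m{\left(3,-6 \right)} = 281 - 0 \left(-3 + 3 - 12 \left(-6\right)\right) = 281 - 0 \left(-3 + 3 + 72\right) = 281 - 0 \cdot 72 = 281 - 0 = 281 + 0 = 281$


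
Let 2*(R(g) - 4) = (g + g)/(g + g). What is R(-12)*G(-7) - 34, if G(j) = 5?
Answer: -23/2 ≈ -11.500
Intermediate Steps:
R(g) = 9/2 (R(g) = 4 + ((g + g)/(g + g))/2 = 4 + ((2*g)/((2*g)))/2 = 4 + ((2*g)*(1/(2*g)))/2 = 4 + (1/2)*1 = 4 + 1/2 = 9/2)
R(-12)*G(-7) - 34 = (9/2)*5 - 34 = 45/2 - 34 = -23/2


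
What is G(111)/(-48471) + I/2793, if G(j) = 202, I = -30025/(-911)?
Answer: 104596481/13703414137 ≈ 0.0076329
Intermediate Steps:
I = 30025/911 (I = -30025*(-1/911) = 30025/911 ≈ 32.958)
G(111)/(-48471) + I/2793 = 202/(-48471) + (30025/911)/2793 = 202*(-1/48471) + (30025/911)*(1/2793) = -202/48471 + 30025/2544423 = 104596481/13703414137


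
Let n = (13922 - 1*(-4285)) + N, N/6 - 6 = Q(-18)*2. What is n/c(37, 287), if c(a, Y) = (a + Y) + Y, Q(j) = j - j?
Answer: 18243/611 ≈ 29.858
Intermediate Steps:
Q(j) = 0
c(a, Y) = a + 2*Y (c(a, Y) = (Y + a) + Y = a + 2*Y)
N = 36 (N = 36 + 6*(0*2) = 36 + 6*0 = 36 + 0 = 36)
n = 18243 (n = (13922 - 1*(-4285)) + 36 = (13922 + 4285) + 36 = 18207 + 36 = 18243)
n/c(37, 287) = 18243/(37 + 2*287) = 18243/(37 + 574) = 18243/611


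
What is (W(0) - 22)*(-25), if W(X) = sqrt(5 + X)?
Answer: 550 - 25*sqrt(5) ≈ 494.10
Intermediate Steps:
(W(0) - 22)*(-25) = (sqrt(5 + 0) - 22)*(-25) = (sqrt(5) - 22)*(-25) = (-22 + sqrt(5))*(-25) = 550 - 25*sqrt(5)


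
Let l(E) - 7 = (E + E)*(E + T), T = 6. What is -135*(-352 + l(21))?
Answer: -106515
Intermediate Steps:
l(E) = 7 + 2*E*(6 + E) (l(E) = 7 + (E + E)*(E + 6) = 7 + (2*E)*(6 + E) = 7 + 2*E*(6 + E))
-135*(-352 + l(21)) = -135*(-352 + (7 + 2*21² + 12*21)) = -135*(-352 + (7 + 2*441 + 252)) = -135*(-352 + (7 + 882 + 252)) = -135*(-352 + 1141) = -135*789 = -106515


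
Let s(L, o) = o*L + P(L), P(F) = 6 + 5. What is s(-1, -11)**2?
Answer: 484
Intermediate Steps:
P(F) = 11
s(L, o) = 11 + L*o (s(L, o) = o*L + 11 = L*o + 11 = 11 + L*o)
s(-1, -11)**2 = (11 - 1*(-11))**2 = (11 + 11)**2 = 22**2 = 484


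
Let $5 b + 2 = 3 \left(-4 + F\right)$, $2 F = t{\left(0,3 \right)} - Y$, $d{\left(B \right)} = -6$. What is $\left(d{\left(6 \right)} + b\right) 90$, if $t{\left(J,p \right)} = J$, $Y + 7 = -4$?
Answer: $-495$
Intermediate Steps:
$Y = -11$ ($Y = -7 - 4 = -11$)
$F = \frac{11}{2}$ ($F = \frac{0 - -11}{2} = \frac{0 + 11}{2} = \frac{1}{2} \cdot 11 = \frac{11}{2} \approx 5.5$)
$b = \frac{1}{2}$ ($b = - \frac{2}{5} + \frac{3 \left(-4 + \frac{11}{2}\right)}{5} = - \frac{2}{5} + \frac{3 \cdot \frac{3}{2}}{5} = - \frac{2}{5} + \frac{1}{5} \cdot \frac{9}{2} = - \frac{2}{5} + \frac{9}{10} = \frac{1}{2} \approx 0.5$)
$\left(d{\left(6 \right)} + b\right) 90 = \left(-6 + \frac{1}{2}\right) 90 = \left(- \frac{11}{2}\right) 90 = -495$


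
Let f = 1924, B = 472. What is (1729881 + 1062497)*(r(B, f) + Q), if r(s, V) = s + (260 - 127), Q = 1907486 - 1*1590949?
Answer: 885580343676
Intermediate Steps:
Q = 316537 (Q = 1907486 - 1590949 = 316537)
r(s, V) = 133 + s (r(s, V) = s + 133 = 133 + s)
(1729881 + 1062497)*(r(B, f) + Q) = (1729881 + 1062497)*((133 + 472) + 316537) = 2792378*(605 + 316537) = 2792378*317142 = 885580343676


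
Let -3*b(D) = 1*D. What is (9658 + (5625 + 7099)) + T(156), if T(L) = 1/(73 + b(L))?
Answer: 470023/21 ≈ 22382.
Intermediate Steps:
b(D) = -D/3
T(L) = 1/(73 - L/3)
(9658 + (5625 + 7099)) + T(156) = (9658 + (5625 + 7099)) - 3/(-219 + 156) = (9658 + 12724) - 3/(-63) = 22382 - 3*(-1/63) = 22382 + 1/21 = 470023/21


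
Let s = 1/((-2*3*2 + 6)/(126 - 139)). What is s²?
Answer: 169/36 ≈ 4.6944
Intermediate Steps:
s = 13/6 (s = 1/((-6*2 + 6)/(-13)) = 1/((-12 + 6)*(-1/13)) = 1/(-6*(-1/13)) = 1/(6/13) = 13/6 ≈ 2.1667)
s² = (13/6)² = 169/36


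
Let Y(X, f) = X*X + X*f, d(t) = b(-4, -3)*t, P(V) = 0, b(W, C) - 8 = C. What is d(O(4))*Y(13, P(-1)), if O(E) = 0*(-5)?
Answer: 0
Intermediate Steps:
b(W, C) = 8 + C
O(E) = 0
d(t) = 5*t (d(t) = (8 - 3)*t = 5*t)
Y(X, f) = X² + X*f
d(O(4))*Y(13, P(-1)) = (5*0)*(13*(13 + 0)) = 0*(13*13) = 0*169 = 0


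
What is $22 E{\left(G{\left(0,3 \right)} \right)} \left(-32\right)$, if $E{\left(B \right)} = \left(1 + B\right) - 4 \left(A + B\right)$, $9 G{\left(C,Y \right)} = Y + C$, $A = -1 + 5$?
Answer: $11264$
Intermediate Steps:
$A = 4$
$G{\left(C,Y \right)} = \frac{C}{9} + \frac{Y}{9}$ ($G{\left(C,Y \right)} = \frac{Y + C}{9} = \frac{C + Y}{9} = \frac{C}{9} + \frac{Y}{9}$)
$E{\left(B \right)} = -15 - 3 B$ ($E{\left(B \right)} = \left(1 + B\right) - 4 \left(4 + B\right) = \left(1 + B\right) - \left(16 + 4 B\right) = -15 - 3 B$)
$22 E{\left(G{\left(0,3 \right)} \right)} \left(-32\right) = 22 \left(-15 - 3 \left(\frac{1}{9} \cdot 0 + \frac{1}{9} \cdot 3\right)\right) \left(-32\right) = 22 \left(-15 - 3 \left(0 + \frac{1}{3}\right)\right) \left(-32\right) = 22 \left(-15 - 1\right) \left(-32\right) = 22 \left(-16\right) \left(-32\right) = \left(-352\right) \left(-32\right) = 11264$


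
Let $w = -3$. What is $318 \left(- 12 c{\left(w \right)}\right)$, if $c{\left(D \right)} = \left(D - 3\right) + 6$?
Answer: $0$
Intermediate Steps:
$c{\left(D \right)} = 3 + D$ ($c{\left(D \right)} = \left(-3 + D\right) + 6 = 3 + D$)
$318 \left(- 12 c{\left(w \right)}\right) = 318 \left(- 12 \left(3 - 3\right)\right) = 318 \left(\left(-12\right) 0\right) = 318 \cdot 0 = 0$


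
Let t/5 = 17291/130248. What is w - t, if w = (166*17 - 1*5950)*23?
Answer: -9370648567/130248 ≈ -71945.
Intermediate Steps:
t = 86455/130248 (t = 5*(17291/130248) = 86455/130248 ≈ 0.66377)
w = -71944 (w = (2822 - 5950)*23 = -3128*23 = -71944)
w - t = -71944 - 1*86455/130248 = -71944 - 86455/130248 = -9370648567/130248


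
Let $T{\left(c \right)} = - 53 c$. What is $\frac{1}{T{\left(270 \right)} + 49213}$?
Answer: $\frac{1}{34903} \approx 2.8651 \cdot 10^{-5}$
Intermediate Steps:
$\frac{1}{T{\left(270 \right)} + 49213} = \frac{1}{\left(-53\right) 270 + 49213} = \frac{1}{-14310 + 49213} = \frac{1}{34903}$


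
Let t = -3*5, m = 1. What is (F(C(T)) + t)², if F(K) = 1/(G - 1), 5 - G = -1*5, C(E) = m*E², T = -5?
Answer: 17956/81 ≈ 221.68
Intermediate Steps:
C(E) = E² (C(E) = 1*E² = E²)
t = -15
G = 10 (G = 5 - (-1)*5 = 5 - 1*(-5) = 5 + 5 = 10)
F(K) = ⅑ (F(K) = 1/(10 - 1) = 1/9 = ⅑)
(F(C(T)) + t)² = (⅑ - 15)² = (-134/9)² = 17956/81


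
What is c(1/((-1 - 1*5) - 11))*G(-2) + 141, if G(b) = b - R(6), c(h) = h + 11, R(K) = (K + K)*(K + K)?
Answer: -24759/17 ≈ -1456.4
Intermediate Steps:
R(K) = 4*K**2 (R(K) = (2*K)*(2*K) = 4*K**2)
c(h) = 11 + h
G(b) = -144 + b (G(b) = b - 4*6**2 = b - 4*36 = b - 1*144 = b - 144 = -144 + b)
c(1/((-1 - 1*5) - 11))*G(-2) + 141 = (11 + 1/((-1 - 1*5) - 11))*(-144 - 2) + 141 = (11 + 1/((-1 - 5) - 11))*(-146) + 141 = (11 + 1/(-6 - 11))*(-146) + 141 = (11 + 1/(-17))*(-146) + 141 = (11 - 1/17)*(-146) + 141 = (186/17)*(-146) + 141 = -27156/17 + 141 = -24759/17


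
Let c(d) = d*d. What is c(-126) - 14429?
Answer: 1447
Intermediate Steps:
c(d) = d²
c(-126) - 14429 = (-126)² - 14429 = 15876 - 14429 = 1447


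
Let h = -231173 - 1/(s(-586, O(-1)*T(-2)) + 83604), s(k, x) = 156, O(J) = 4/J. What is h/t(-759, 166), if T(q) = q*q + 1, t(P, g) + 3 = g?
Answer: -19363050481/13652880 ≈ -1418.2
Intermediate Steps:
t(P, g) = -3 + g
T(q) = 1 + q**2 (T(q) = q**2 + 1 = 1 + q**2)
h = -19363050481/83760 (h = -231173 - 1/(156 + 83604) = -231173 - 1/83760 = -19363050481/83760 ≈ -2.3117e+5)
h/t(-759, 166) = -19363050481/(83760*(-3 + 166)) = -19363050481/83760/163 = -19363050481/83760*1/163 = -19363050481/13652880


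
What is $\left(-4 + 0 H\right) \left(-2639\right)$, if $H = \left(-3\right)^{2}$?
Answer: $10556$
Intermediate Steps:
$H = 9$
$\left(-4 + 0 H\right) \left(-2639\right) = \left(-4 + 0 \cdot 9\right) \left(-2639\right) = \left(-4 + 0\right) \left(-2639\right) = \left(-4\right) \left(-2639\right) = 10556$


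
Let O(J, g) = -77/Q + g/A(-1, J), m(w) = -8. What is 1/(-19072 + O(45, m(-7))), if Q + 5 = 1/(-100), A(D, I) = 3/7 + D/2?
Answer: -501/9491260 ≈ -5.2785e-5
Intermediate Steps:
A(D, I) = 3/7 + D/2 (A(D, I) = 3*(1/7) + D*(1/2) = 3/7 + D/2)
Q = -501/100 (Q = -5 + 1/(-100) = -5 - 1/100 = -501/100 ≈ -5.0100)
O(J, g) = 7700/501 - 14*g (O(J, g) = -77/(-501/100) + g/(3/7 + (1/2)*(-1)) = -77*(-100/501) + g/(3/7 - 1/2) = 7700/501 + g/(-1/14) = 7700/501 + g*(-14) = 7700/501 - 14*g)
1/(-19072 + O(45, m(-7))) = 1/(-19072 + (7700/501 - 14*(-8))) = 1/(-19072 + (7700/501 + 112)) = 1/(-19072 + 63812/501) = 1/(-9491260/501) = -501/9491260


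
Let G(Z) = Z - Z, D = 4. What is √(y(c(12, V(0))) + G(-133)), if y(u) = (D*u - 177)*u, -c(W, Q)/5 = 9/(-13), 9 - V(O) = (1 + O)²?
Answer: 3*I*√10605/13 ≈ 23.765*I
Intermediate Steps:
G(Z) = 0
V(O) = 9 - (1 + O)²
c(W, Q) = 45/13 (c(W, Q) = -45/(-13) = -45*(-1)/13 = -5*(-9/13) = 45/13)
y(u) = u*(-177 + 4*u) (y(u) = (4*u - 177)*u = (-177 + 4*u)*u = u*(-177 + 4*u))
√(y(c(12, V(0))) + G(-133)) = √(45*(-177 + 4*(45/13))/13 + 0) = √(45*(-177 + 180/13)/13 + 0) = √((45/13)*(-2121/13) + 0) = √(-95445/169 + 0) = √(-95445/169) = 3*I*√10605/13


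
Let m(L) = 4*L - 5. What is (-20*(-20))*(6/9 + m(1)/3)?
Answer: 400/3 ≈ 133.33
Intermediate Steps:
m(L) = -5 + 4*L
(-20*(-20))*(6/9 + m(1)/3) = (-20*(-20))*(6/9 + (-5 + 4*1)/3) = 400*(6*(⅑) + (-5 + 4)*(⅓)) = 400*(⅔ - 1*⅓) = 400*(⅔ - ⅓) = 400*(⅓) = 400/3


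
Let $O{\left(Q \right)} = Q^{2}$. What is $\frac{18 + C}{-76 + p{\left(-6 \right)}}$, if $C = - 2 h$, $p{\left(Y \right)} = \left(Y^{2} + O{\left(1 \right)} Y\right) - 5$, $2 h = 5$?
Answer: $- \frac{13}{51} \approx -0.2549$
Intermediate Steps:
$h = \frac{5}{2}$ ($h = \frac{1}{2} \cdot 5 = \frac{5}{2} \approx 2.5$)
$p{\left(Y \right)} = -5 + Y + Y^{2}$ ($p{\left(Y \right)} = \left(Y^{2} + 1^{2} Y\right) - 5 = \left(Y^{2} + 1 Y\right) - 5 = \left(Y^{2} + Y\right) - 5 = \left(Y + Y^{2}\right) - 5 = -5 + Y + Y^{2}$)
$C = -5$ ($C = \left(-2\right) \frac{5}{2} = -5$)
$\frac{18 + C}{-76 + p{\left(-6 \right)}} = \frac{18 - 5}{-76 - \left(11 - 36\right)} = \frac{13}{-76 - -25} = \frac{13}{-76 + 25} = \frac{13}{-51} = 13 \left(- \frac{1}{51}\right) = - \frac{13}{51}$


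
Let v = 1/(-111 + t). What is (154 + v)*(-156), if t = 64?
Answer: -1128972/47 ≈ -24021.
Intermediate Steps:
v = -1/47 (v = 1/(-111 + 64) = 1/(-47) = -1/47 ≈ -0.021277)
(154 + v)*(-156) = (154 - 1/47)*(-156) = (7237/47)*(-156) = -1128972/47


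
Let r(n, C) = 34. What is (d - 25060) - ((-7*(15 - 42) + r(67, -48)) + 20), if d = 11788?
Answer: -13515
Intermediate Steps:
(d - 25060) - ((-7*(15 - 42) + r(67, -48)) + 20) = (11788 - 25060) - ((-7*(15 - 42) + 34) + 20) = -13272 - ((-7*(-27) + 34) + 20) = -13272 - ((189 + 34) + 20) = -13272 - (223 + 20) = -13272 - 1*243 = -13272 - 243 = -13515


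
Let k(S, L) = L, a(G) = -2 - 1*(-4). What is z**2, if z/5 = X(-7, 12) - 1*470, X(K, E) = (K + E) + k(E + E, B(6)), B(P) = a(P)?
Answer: 5359225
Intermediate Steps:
a(G) = 2 (a(G) = -2 + 4 = 2)
B(P) = 2
X(K, E) = 2 + E + K (X(K, E) = (K + E) + 2 = (E + K) + 2 = 2 + E + K)
z = -2315 (z = 5*((2 + 12 - 7) - 1*470) = 5*(7 - 470) = 5*(-463) = -2315)
z**2 = (-2315)**2 = 5359225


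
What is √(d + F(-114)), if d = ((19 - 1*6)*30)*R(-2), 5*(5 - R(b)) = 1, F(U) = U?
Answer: √1758 ≈ 41.929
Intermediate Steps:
R(b) = 24/5 (R(b) = 5 - ⅕*1 = 5 - ⅕ = 24/5)
d = 1872 (d = ((19 - 1*6)*30)*(24/5) = ((19 - 6)*30)*(24/5) = (13*30)*(24/5) = 390*(24/5) = 1872)
√(d + F(-114)) = √(1872 - 114) = √1758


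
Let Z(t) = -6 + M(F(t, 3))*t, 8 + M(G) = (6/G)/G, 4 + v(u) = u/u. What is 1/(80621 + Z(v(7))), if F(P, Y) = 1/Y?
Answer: 1/80477 ≈ 1.2426e-5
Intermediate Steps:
v(u) = -3 (v(u) = -4 + u/u = -4 + 1 = -3)
M(G) = -8 + 6/G² (M(G) = -8 + (6/G)/G = -8 + 6/G²)
Z(t) = -6 + 46*t (Z(t) = -6 + (-8 + 6/(1/3)²)*t = -6 + (-8 + 6/3⁻²)*t = -6 + (-8 + 6*9)*t = -6 + (-8 + 54)*t = -6 + 46*t)
1/(80621 + Z(v(7))) = 1/(80621 + (-6 + 46*(-3))) = 1/(80621 + (-6 - 138)) = 1/(80621 - 144) = 1/80477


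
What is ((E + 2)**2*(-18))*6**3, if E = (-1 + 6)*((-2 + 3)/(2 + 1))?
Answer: -52272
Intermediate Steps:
E = 5/3 (E = 5*(1/3) = 5/3 ≈ 1.6667)
((E + 2)**2*(-18))*6**3 = ((5/3 + 2)**2*(-18))*6**3 = ((11/3)**2*(-18))*216 = ((121/9)*(-18))*216 = -242*216 = -52272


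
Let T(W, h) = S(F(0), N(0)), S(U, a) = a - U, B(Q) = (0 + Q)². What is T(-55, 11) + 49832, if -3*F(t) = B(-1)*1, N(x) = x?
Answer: 149497/3 ≈ 49832.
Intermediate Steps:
B(Q) = Q²
F(t) = -⅓ (F(t) = -(-1)²/3 = -1/3 = -⅓*1 = -⅓)
T(W, h) = ⅓ (T(W, h) = 0 - 1*(-⅓) = 0 + ⅓ = ⅓)
T(-55, 11) + 49832 = ⅓ + 49832 = 149497/3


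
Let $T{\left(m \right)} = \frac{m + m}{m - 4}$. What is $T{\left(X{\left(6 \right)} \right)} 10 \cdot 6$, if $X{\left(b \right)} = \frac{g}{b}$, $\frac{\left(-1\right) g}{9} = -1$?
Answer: $-72$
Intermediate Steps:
$g = 9$ ($g = \left(-9\right) \left(-1\right) = 9$)
$X{\left(b \right)} = \frac{9}{b}$
$T{\left(m \right)} = \frac{2 m}{-4 + m}$
$T{\left(X{\left(6 \right)} \right)} 10 \cdot 6 = \frac{2 \cdot \frac{9}{6}}{-4 + \frac{9}{6}} \cdot 10 \cdot 6 = \frac{2 \cdot 9 \cdot \frac{1}{6}}{-4 + 9 \cdot \frac{1}{6}} \cdot 10 \cdot 6 = 2 \cdot \frac{3}{2} \frac{1}{-4 + \frac{3}{2}} \cdot 10 \cdot 6 = 2 \cdot \frac{3}{2} \frac{1}{- \frac{5}{2}} \cdot 10 \cdot 6 = 2 \cdot \frac{3}{2} \left(- \frac{2}{5}\right) 10 \cdot 6 = \left(- \frac{6}{5}\right) 10 \cdot 6 = \left(-12\right) 6 = -72$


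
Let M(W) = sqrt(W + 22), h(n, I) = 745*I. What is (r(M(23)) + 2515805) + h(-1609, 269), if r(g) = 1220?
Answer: 2717430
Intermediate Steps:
M(W) = sqrt(22 + W)
(r(M(23)) + 2515805) + h(-1609, 269) = (1220 + 2515805) + 745*269 = 2517025 + 200405 = 2717430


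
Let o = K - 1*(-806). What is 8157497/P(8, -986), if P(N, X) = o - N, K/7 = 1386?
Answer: 8157497/10500 ≈ 776.90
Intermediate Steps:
K = 9702 (K = 7*1386 = 9702)
o = 10508 (o = 9702 - 1*(-806) = 9702 + 806 = 10508)
P(N, X) = 10508 - N
8157497/P(8, -986) = 8157497/(10508 - 1*8) = 8157497/(10508 - 8) = 8157497/10500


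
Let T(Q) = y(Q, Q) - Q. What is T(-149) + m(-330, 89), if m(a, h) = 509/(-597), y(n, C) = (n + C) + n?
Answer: -178415/597 ≈ -298.85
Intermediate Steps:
y(n, C) = C + 2*n (y(n, C) = (C + n) + n = C + 2*n)
m(a, h) = -509/597 (m(a, h) = 509*(-1/597) = -509/597)
T(Q) = 2*Q (T(Q) = (Q + 2*Q) - Q = 3*Q - Q = 2*Q)
T(-149) + m(-330, 89) = 2*(-149) - 509/597 = -298 - 509/597 = -178415/597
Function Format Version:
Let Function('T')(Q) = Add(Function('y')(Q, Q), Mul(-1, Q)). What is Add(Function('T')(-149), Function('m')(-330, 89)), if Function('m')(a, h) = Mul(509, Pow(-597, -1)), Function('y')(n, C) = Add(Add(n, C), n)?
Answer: Rational(-178415, 597) ≈ -298.85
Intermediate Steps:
Function('y')(n, C) = Add(C, Mul(2, n)) (Function('y')(n, C) = Add(Add(C, n), n) = Add(C, Mul(2, n)))
Function('m')(a, h) = Rational(-509, 597) (Function('m')(a, h) = Mul(509, Rational(-1, 597)) = Rational(-509, 597))
Function('T')(Q) = Mul(2, Q) (Function('T')(Q) = Add(Add(Q, Mul(2, Q)), Mul(-1, Q)) = Add(Mul(3, Q), Mul(-1, Q)) = Mul(2, Q))
Add(Function('T')(-149), Function('m')(-330, 89)) = Add(Mul(2, -149), Rational(-509, 597)) = Add(-298, Rational(-509, 597)) = Rational(-178415, 597)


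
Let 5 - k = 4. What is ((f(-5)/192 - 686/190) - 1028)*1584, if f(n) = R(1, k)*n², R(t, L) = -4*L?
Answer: -155315127/95 ≈ -1.6349e+6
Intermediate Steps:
k = 1 (k = 5 - 1*4 = 5 - 4 = 1)
f(n) = -4*n² (f(n) = (-4*1)*n² = -4*n²)
((f(-5)/192 - 686/190) - 1028)*1584 = ((-4*(-5)²/192 - 686/190) - 1028)*1584 = ((-4*25*(1/192) - 686*1/190) - 1028)*1584 = ((-100*1/192 - 343/95) - 1028)*1584 = ((-25/48 - 343/95) - 1028)*1584 = (-18839/4560 - 1028)*1584 = -4706519/4560*1584 = -155315127/95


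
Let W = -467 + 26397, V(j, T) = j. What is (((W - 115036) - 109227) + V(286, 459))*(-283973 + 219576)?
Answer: 12753632659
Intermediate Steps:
W = 25930
(((W - 115036) - 109227) + V(286, 459))*(-283973 + 219576) = (((25930 - 115036) - 109227) + 286)*(-283973 + 219576) = ((-89106 - 109227) + 286)*(-64397) = (-198333 + 286)*(-64397) = -198047*(-64397) = 12753632659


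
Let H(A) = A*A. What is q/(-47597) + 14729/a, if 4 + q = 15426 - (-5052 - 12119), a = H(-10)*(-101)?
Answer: -93658683/43702700 ≈ -2.1431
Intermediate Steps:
H(A) = A²
a = -10100 (a = (-10)²*(-101) = 100*(-101) = -10100)
q = 32593 (q = -4 + (15426 - (-5052 - 12119)) = -4 + (15426 - 1*(-17171)) = -4 + (15426 + 17171) = -4 + 32597 = 32593)
q/(-47597) + 14729/a = 32593/(-47597) + 14729/(-10100) = 32593*(-1/47597) + 14729*(-1/10100) = -2963/4327 - 14729/10100 = -93658683/43702700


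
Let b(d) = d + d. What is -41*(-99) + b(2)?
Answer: 4063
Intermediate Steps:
b(d) = 2*d
-41*(-99) + b(2) = -41*(-99) + 2*2 = 4059 + 4 = 4063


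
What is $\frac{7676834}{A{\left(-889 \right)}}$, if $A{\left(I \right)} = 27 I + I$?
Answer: $- \frac{3838417}{12446} \approx -308.41$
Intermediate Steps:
$A{\left(I \right)} = 28 I$
$\frac{7676834}{A{\left(-889 \right)}} = \frac{7676834}{28 \left(-889\right)} = \frac{7676834}{-24892} = 7676834 \left(- \frac{1}{24892}\right) = - \frac{3838417}{12446}$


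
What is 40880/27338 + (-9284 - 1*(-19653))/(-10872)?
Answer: 80489819/148609368 ≈ 0.54162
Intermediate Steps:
40880/27338 + (-9284 - 1*(-19653))/(-10872) = 40880*(1/27338) + (-9284 + 19653)*(-1/10872) = 20440/13669 + 10369*(-1/10872) = 20440/13669 - 10369/10872 = 80489819/148609368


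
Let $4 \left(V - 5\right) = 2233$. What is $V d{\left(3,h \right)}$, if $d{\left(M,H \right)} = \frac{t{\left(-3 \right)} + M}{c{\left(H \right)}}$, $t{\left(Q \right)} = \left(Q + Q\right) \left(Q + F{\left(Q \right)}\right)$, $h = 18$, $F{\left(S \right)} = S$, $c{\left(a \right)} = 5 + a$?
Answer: $\frac{87867}{92} \approx 955.08$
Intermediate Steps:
$V = \frac{2253}{4}$ ($V = 5 + \frac{1}{4} \cdot 2233 = 5 + \frac{2233}{4} = \frac{2253}{4} \approx 563.25$)
$t{\left(Q \right)} = 4 Q^{2}$ ($t{\left(Q \right)} = \left(Q + Q\right) \left(Q + Q\right) = 2 Q 2 Q = 4 Q^{2}$)
$d{\left(M,H \right)} = \frac{36 + M}{5 + H}$ ($d{\left(M,H \right)} = \frac{4 \left(-3\right)^{2} + M}{5 + H} = \frac{4 \cdot 9 + M}{5 + H} = \frac{36 + M}{5 + H}$)
$V d{\left(3,h \right)} = \frac{2253 \frac{36 + 3}{5 + 18}}{4} = \frac{2253 \cdot \frac{1}{23} \cdot 39}{4} = \frac{2253}{4} \cdot \frac{39}{23} = \frac{87867}{92}$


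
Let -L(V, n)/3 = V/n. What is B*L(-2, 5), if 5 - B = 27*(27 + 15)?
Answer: -6774/5 ≈ -1354.8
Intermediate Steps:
B = -1129 (B = 5 - 27*(27 + 15) = 5 - 27*42 = 5 - 1*1134 = 5 - 1134 = -1129)
L(V, n) = -3*V/n
B*L(-2, 5) = -(-3387)*(-2)/5 = -1129*6/5 = -6774/5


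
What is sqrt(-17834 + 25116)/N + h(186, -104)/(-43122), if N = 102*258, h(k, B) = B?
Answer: 52/21561 + sqrt(7282)/26316 ≈ 0.0056545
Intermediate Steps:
N = 26316
sqrt(-17834 + 25116)/N + h(186, -104)/(-43122) = sqrt(-17834 + 25116)/26316 - 104/(-43122) = sqrt(7282)*(1/26316) - 104*(-1/43122) = sqrt(7282)/26316 + 52/21561 = 52/21561 + sqrt(7282)/26316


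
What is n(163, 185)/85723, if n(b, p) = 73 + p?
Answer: 258/85723 ≈ 0.0030097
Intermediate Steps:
n(163, 185)/85723 = (73 + 185)/85723 = 258*(1/85723) = 258/85723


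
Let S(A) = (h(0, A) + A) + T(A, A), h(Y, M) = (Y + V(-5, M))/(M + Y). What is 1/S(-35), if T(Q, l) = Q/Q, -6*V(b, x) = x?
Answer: -6/205 ≈ -0.029268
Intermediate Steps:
V(b, x) = -x/6
h(Y, M) = (Y - M/6)/(M + Y)
T(Q, l) = 1
S(A) = ⅚ + A (S(A) = ((0 - A/6)/(A + 0) + A) + 1 = ((-A/6)/A + A) + 1 = (-⅙ + A) + 1 = ⅚ + A)
1/S(-35) = 1/(⅚ - 35) = 1/(-205/6) = -6/205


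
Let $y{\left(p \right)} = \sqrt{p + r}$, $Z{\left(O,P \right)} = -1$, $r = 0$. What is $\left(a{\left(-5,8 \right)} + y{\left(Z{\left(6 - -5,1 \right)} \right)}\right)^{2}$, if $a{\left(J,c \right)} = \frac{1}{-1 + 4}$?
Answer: $- \frac{8}{9} + \frac{2 i}{3} \approx -0.88889 + 0.66667 i$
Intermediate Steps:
$y{\left(p \right)} = \sqrt{p}$ ($y{\left(p \right)} = \sqrt{p + 0} = \sqrt{p}$)
$a{\left(J,c \right)} = \frac{1}{3}$
$\left(a{\left(-5,8 \right)} + y{\left(Z{\left(6 - -5,1 \right)} \right)}\right)^{2} = \left(\frac{1}{3} + \sqrt{-1}\right)^{2} = \left(\frac{1}{3} + i\right)^{2}$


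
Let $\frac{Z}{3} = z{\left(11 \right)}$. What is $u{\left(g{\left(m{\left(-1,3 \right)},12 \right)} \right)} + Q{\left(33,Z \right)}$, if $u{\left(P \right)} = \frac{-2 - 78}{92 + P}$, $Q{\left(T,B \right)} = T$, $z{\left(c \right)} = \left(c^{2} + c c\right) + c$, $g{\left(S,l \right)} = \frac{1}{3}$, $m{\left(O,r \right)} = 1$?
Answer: $\frac{8901}{277} \approx 32.134$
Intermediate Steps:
$g{\left(S,l \right)} = \frac{1}{3}$
$z{\left(c \right)} = c + 2 c^{2}$ ($z{\left(c \right)} = \left(c^{2} + c^{2}\right) + c = 2 c^{2} + c = c + 2 c^{2}$)
$Z = 759$ ($Z = 3 \cdot 11 \left(1 + 2 \cdot 11\right) = 3 \cdot 11 \left(1 + 22\right) = 3 \cdot 11 \cdot 23 = 3 \cdot 253 = 759$)
$u{\left(P \right)} = - \frac{80}{92 + P}$
$u{\left(g{\left(m{\left(-1,3 \right)},12 \right)} \right)} + Q{\left(33,Z \right)} = - \frac{80}{92 + \frac{1}{3}} + 33 = - \frac{80}{\frac{277}{3}} + 33 = \left(-80\right) \frac{3}{277} + 33 = - \frac{240}{277} + 33 = \frac{8901}{277}$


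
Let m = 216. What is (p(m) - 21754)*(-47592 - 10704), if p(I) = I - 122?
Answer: 1262691360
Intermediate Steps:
p(I) = -122 + I
(p(m) - 21754)*(-47592 - 10704) = ((-122 + 216) - 21754)*(-47592 - 10704) = (94 - 21754)*(-58296) = -21660*(-58296) = 1262691360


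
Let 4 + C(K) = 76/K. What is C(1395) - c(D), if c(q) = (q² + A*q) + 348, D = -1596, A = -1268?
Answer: -6376957844/1395 ≈ -4.5713e+6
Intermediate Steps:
C(K) = -4 + 76/K
c(q) = 348 + q² - 1268*q (c(q) = (q² - 1268*q) + 348 = 348 + q² - 1268*q)
C(1395) - c(D) = (-4 + 76/1395) - (348 + (-1596)² - 1268*(-1596)) = (-4 + 76*(1/1395)) - (348 + 2547216 + 2023728) = (-4 + 76/1395) - 1*4571292 = -5504/1395 - 4571292 = -6376957844/1395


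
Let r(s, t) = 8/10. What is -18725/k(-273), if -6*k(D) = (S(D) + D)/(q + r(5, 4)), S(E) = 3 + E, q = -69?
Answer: 2554090/181 ≈ 14111.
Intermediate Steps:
r(s, t) = 4/5 (r(s, t) = 8*(1/10) = 4/5)
k(D) = 5/682 + 5*D/1023 (k(D) = -((3 + D) + D)/(6*(-69 + 4/5)) = -(3 + 2*D)/(6*(-341/5)) = -(3 + 2*D)*(-5)/(6*341) = -(-15/341 - 10*D/341)/6 = 5/682 + 5*D/1023)
-18725/k(-273) = -18725/(5/682 + (5/1023)*(-273)) = -18725/(5/682 - 455/341) = -18725/(-905/682) = -18725*(-682/905) = 2554090/181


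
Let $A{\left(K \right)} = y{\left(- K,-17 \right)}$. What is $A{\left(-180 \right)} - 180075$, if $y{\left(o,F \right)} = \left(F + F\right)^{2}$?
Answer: $-178919$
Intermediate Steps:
$y{\left(o,F \right)} = 4 F^{2}$ ($y{\left(o,F \right)} = \left(2 F\right)^{2} = 4 F^{2}$)
$A{\left(K \right)} = 1156$ ($A{\left(K \right)} = 4 \left(-17\right)^{2} = 4 \cdot 289 = 1156$)
$A{\left(-180 \right)} - 180075 = 1156 - 180075 = -178919$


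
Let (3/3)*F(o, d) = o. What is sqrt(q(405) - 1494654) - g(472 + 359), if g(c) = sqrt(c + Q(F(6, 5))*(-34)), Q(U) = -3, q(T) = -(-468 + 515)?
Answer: -sqrt(933) + I*sqrt(1494701) ≈ -30.545 + 1222.6*I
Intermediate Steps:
q(T) = -47 (q(T) = -1*47 = -47)
F(o, d) = o
g(c) = sqrt(102 + c) (g(c) = sqrt(c - 3*(-34)) = sqrt(c + 102) = sqrt(102 + c))
sqrt(q(405) - 1494654) - g(472 + 359) = sqrt(-47 - 1494654) - sqrt(102 + (472 + 359)) = sqrt(-1494701) - sqrt(102 + 831) = I*sqrt(1494701) - sqrt(933) = -sqrt(933) + I*sqrt(1494701)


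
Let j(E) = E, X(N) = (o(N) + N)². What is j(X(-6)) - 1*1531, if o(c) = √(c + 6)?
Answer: -1495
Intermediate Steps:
o(c) = √(6 + c)
X(N) = (N + √(6 + N))² (X(N) = (√(6 + N) + N)² = (N + √(6 + N))²)
j(X(-6)) - 1*1531 = (-6 + √(6 - 6))² - 1*1531 = (-6 + √0)² - 1531 = (-6 + 0)² - 1531 = (-6)² - 1531 = 36 - 1531 = -1495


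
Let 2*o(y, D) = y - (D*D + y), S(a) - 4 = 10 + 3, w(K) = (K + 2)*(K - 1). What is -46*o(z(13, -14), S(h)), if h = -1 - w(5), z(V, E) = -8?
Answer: 6647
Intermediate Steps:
w(K) = (-1 + K)*(2 + K) (w(K) = (2 + K)*(-1 + K) = (-1 + K)*(2 + K))
h = -29 (h = -1 - (-2 + 5 + 5**2) = -1 - (-2 + 5 + 25) = -1 - 1*28 = -1 - 28 = -29)
S(a) = 17 (S(a) = 4 + (10 + 3) = 4 + 13 = 17)
o(y, D) = -D**2/2 (o(y, D) = (y - (D*D + y))/2 = (y - (D**2 + y))/2 = (y - (y + D**2))/2 = (y + (-y - D**2))/2 = (-D**2)/2 = -D**2/2)
-46*o(z(13, -14), S(h)) = -(-23)*17**2 = -(-23)*289 = -46*(-289/2) = 6647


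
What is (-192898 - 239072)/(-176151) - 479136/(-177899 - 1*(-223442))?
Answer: -7191897314/891382777 ≈ -8.0683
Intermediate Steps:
(-192898 - 239072)/(-176151) - 479136/(-177899 - 1*(-223442)) = -431970*(-1/176151) - 479136/(-177899 + 223442) = 143990/58717 - 479136/45543 = 143990/58717 - 479136*1/45543 = 143990/58717 - 159712/15181 = -7191897314/891382777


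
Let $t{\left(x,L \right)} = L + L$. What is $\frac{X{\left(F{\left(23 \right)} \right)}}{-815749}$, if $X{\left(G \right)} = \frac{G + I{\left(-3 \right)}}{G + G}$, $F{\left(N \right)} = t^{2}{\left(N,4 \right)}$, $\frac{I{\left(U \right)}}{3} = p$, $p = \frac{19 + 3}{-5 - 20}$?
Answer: $- \frac{767}{1305198400} \approx -5.8765 \cdot 10^{-7}$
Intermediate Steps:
$p = - \frac{22}{25}$ ($p = \frac{22}{-25} = 22 \left(- \frac{1}{25}\right) = - \frac{22}{25} \approx -0.88$)
$I{\left(U \right)} = - \frac{66}{25}$ ($I{\left(U \right)} = 3 \left(- \frac{22}{25}\right) = - \frac{66}{25}$)
$t{\left(x,L \right)} = 2 L$
$F{\left(N \right)} = 64$ ($F{\left(N \right)} = \left(2 \cdot 4\right)^{2} = 8^{2} = 64$)
$X{\left(G \right)} = \frac{- \frac{66}{25} + G}{2 G}$ ($X{\left(G \right)} = \frac{G - \frac{66}{25}}{G + G} = \frac{- \frac{66}{25} + G}{2 G}$)
$\frac{X{\left(F{\left(23 \right)} \right)}}{-815749} = \frac{\frac{1}{50} \cdot \frac{1}{64} \left(-66 + 25 \cdot 64\right)}{-815749} = \frac{1}{50} \cdot \frac{1}{64} \left(-66 + 1600\right) \left(- \frac{1}{815749}\right) = \frac{1}{50} \cdot \frac{1}{64} \cdot 1534 \left(- \frac{1}{815749}\right) = \frac{767}{1600} \left(- \frac{1}{815749}\right) = - \frac{767}{1305198400}$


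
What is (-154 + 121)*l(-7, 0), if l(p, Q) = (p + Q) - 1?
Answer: 264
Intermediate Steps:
l(p, Q) = -1 + Q + p (l(p, Q) = (Q + p) - 1 = -1 + Q + p)
(-154 + 121)*l(-7, 0) = (-154 + 121)*(-1 + 0 - 7) = -33*(-8) = 264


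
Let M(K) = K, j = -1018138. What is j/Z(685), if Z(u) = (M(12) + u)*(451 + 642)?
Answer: -1018138/761821 ≈ -1.3365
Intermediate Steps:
Z(u) = 13116 + 1093*u (Z(u) = (12 + u)*(451 + 642) = (12 + u)*1093 = 13116 + 1093*u)
j/Z(685) = -1018138/(13116 + 1093*685) = -1018138/(13116 + 748705) = -1018138/761821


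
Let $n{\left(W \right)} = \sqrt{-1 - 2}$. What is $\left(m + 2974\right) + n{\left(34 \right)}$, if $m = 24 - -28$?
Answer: $3026 + i \sqrt{3} \approx 3026.0 + 1.732 i$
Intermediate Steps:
$n{\left(W \right)} = i \sqrt{3}$ ($n{\left(W \right)} = \sqrt{-3} = i \sqrt{3}$)
$m = 52$ ($m = 24 + 28 = 52$)
$\left(m + 2974\right) + n{\left(34 \right)} = \left(52 + 2974\right) + i \sqrt{3} = 3026 + i \sqrt{3}$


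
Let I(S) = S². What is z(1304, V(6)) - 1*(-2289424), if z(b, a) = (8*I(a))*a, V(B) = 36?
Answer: 2662672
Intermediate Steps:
z(b, a) = 8*a³ (z(b, a) = (8*a²)*a = 8*a³)
z(1304, V(6)) - 1*(-2289424) = 8*36³ - 1*(-2289424) = 8*46656 + 2289424 = 373248 + 2289424 = 2662672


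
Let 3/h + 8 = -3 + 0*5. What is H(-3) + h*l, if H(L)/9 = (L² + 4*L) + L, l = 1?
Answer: -597/11 ≈ -54.273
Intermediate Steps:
h = -3/11 (h = 3/(-8 + (-3 + 0*5)) = 3/(-8 + (-3 + 0)) = 3/(-8 - 3) = 3/(-11) = 3*(-1/11) = -3/11 ≈ -0.27273)
H(L) = 9*L² + 45*L (H(L) = 9*((L² + 4*L) + L) = 9*(L² + 5*L) = 9*L² + 45*L)
H(-3) + h*l = 9*(-3)*(5 - 3) - 3/11*1 = 9*(-3)*2 - 3/11 = -54 - 3/11 = -597/11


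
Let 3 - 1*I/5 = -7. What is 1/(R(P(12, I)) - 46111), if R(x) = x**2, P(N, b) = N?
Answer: -1/45967 ≈ -2.1755e-5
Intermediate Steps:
I = 50 (I = 15 - 5*(-7) = 15 + 35 = 50)
1/(R(P(12, I)) - 46111) = 1/(12**2 - 46111) = 1/(144 - 46111) = 1/(-45967) = -1/45967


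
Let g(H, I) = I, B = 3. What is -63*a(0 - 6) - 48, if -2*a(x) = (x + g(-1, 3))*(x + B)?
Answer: 471/2 ≈ 235.50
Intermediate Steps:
a(x) = -(3 + x)²/2 (a(x) = -(x + 3)*(x + 3)/2 = -(3 + x)*(3 + x)/2 = -(3 + x)²/2)
-63*a(0 - 6) - 48 = -63*(-9/2 - 3*(0 - 6) - (0 - 6)²/2) - 48 = -63*(-9/2 - 3*(-6) - ½*(-6)²) - 48 = -63*(-9/2 + 18 - ½*36) - 48 = -63*(-9/2 + 18 - 18) - 48 = -63*(-9/2) - 48 = 567/2 - 48 = 471/2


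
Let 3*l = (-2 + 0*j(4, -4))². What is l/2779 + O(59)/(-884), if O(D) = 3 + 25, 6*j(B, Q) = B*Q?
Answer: -57475/1842477 ≈ -0.031194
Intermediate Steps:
j(B, Q) = B*Q/6 (j(B, Q) = (B*Q)/6 = B*Q/6)
l = 4/3 (l = (-2 + 0*((⅙)*4*(-4)))²/3 = (-2 + 0*(-8/3))²/3 = (-2 + 0)²/3 = (⅓)*(-2)² = (⅓)*4 = 4/3 ≈ 1.3333)
O(D) = 28
l/2779 + O(59)/(-884) = (4/3)/2779 + 28/(-884) = (4/3)*(1/2779) + 28*(-1/884) = 4/8337 - 7/221 = -57475/1842477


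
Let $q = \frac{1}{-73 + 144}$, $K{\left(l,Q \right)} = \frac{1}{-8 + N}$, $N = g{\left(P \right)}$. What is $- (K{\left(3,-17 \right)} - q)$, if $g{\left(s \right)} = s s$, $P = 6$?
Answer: $- \frac{43}{1988} \approx -0.02163$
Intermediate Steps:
$g{\left(s \right)} = s^{2}$
$N = 36$ ($N = 6^{2} = 36$)
$K{\left(l,Q \right)} = \frac{1}{28}$ ($K{\left(l,Q \right)} = \frac{1}{-8 + 36} = \frac{1}{28}$)
$q = \frac{1}{71} \approx 0.014085$
$- (K{\left(3,-17 \right)} - q) = - (\frac{1}{28} - \frac{1}{71}) = \left(-1\right) \frac{43}{1988} = - \frac{43}{1988}$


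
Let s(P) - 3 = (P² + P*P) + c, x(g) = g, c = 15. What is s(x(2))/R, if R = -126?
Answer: -13/63 ≈ -0.20635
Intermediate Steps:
s(P) = 18 + 2*P² (s(P) = 3 + ((P² + P*P) + 15) = 3 + ((P² + P²) + 15) = 3 + (2*P² + 15) = 3 + (15 + 2*P²) = 18 + 2*P²)
s(x(2))/R = (18 + 2*2²)/(-126) = (18 + 2*4)*(-1/126) = (18 + 8)*(-1/126) = 26*(-1/126) = -13/63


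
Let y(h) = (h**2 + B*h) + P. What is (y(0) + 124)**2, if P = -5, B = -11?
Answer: 14161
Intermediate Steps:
y(h) = -5 + h**2 - 11*h (y(h) = (h**2 - 11*h) - 5 = -5 + h**2 - 11*h)
(y(0) + 124)**2 = ((-5 + 0**2 - 11*0) + 124)**2 = ((-5 + 0 + 0) + 124)**2 = (-5 + 124)**2 = 119**2 = 14161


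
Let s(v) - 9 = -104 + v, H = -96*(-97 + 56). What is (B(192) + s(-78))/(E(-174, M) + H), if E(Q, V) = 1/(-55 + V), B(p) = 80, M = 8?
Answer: -4371/184991 ≈ -0.023628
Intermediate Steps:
H = 3936 (H = -96*(-41) = 3936)
s(v) = -95 + v (s(v) = 9 + (-104 + v) = -95 + v)
(B(192) + s(-78))/(E(-174, M) + H) = (80 + (-95 - 78))/(1/(-55 + 8) + 3936) = (80 - 173)/(1/(-47) + 3936) = -93/(-1/47 + 3936) = -93/184991/47 = -93*47/184991 = -4371/184991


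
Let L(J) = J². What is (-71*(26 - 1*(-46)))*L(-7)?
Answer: -250488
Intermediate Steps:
(-71*(26 - 1*(-46)))*L(-7) = -71*(26 - 1*(-46))*(-7)² = -71*(26 + 46)*49 = -71*72*49 = -5112*49 = -250488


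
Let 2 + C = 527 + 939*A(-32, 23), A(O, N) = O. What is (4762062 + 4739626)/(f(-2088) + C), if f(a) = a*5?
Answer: -1357384/5709 ≈ -237.76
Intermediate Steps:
f(a) = 5*a
C = -29523 (C = -2 + (527 + 939*(-32)) = -2 + (527 - 30048) = -2 - 29521 = -29523)
(4762062 + 4739626)/(f(-2088) + C) = (4762062 + 4739626)/(5*(-2088) - 29523) = 9501688/(-10440 - 29523) = 9501688/(-39963) = 9501688*(-1/39963) = -1357384/5709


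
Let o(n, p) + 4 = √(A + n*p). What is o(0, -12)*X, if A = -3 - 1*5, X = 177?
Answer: -708 + 354*I*√2 ≈ -708.0 + 500.63*I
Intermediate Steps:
A = -8 (A = -3 - 5 = -8)
o(n, p) = -4 + √(-8 + n*p)
o(0, -12)*X = (-4 + √(-8 + 0*(-12)))*177 = (-4 + √(-8 + 0))*177 = (-4 + √(-8))*177 = (-4 + 2*I*√2)*177 = -708 + 354*I*√2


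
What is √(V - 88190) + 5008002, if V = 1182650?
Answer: 5008002 + 2*√273615 ≈ 5.0090e+6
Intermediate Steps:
√(V - 88190) + 5008002 = √(1182650 - 88190) + 5008002 = √1094460 + 5008002 = 2*√273615 + 5008002 = 5008002 + 2*√273615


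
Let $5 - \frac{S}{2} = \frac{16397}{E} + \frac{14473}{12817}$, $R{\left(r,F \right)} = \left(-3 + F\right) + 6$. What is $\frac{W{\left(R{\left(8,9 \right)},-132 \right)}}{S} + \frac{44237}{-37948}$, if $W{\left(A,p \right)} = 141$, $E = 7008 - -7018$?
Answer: $\frac{459462312850397}{18431251120724} \approx 24.928$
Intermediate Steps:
$E = 14026$ ($E = 7008 + 7018 = 14026$)
$R{\left(r,F \right)} = 3 + F$
$S = \frac{485697563}{89885621}$ ($S = 10 - 2 \left(\frac{16397}{14026} + \frac{14473}{12817}\right) = 10 - \frac{413158647}{89885621} = \frac{485697563}{89885621} \approx 5.4035$)
$\frac{W{\left(R{\left(8,9 \right)},-132 \right)}}{S} + \frac{44237}{-37948} = \frac{141}{\frac{485697563}{89885621}} + \frac{44237}{-37948} = 141 \cdot \frac{89885621}{485697563} + 44237 \left(- \frac{1}{37948}\right) = \frac{12673872561}{485697563} - \frac{44237}{37948} = \frac{459462312850397}{18431251120724}$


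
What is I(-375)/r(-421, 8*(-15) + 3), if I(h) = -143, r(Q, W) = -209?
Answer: 13/19 ≈ 0.68421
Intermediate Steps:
I(-375)/r(-421, 8*(-15) + 3) = -143/(-209) = -143*(-1/209) = 13/19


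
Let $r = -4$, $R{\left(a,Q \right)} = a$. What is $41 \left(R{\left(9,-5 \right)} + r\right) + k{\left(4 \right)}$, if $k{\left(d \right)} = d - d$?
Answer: $205$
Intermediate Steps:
$k{\left(d \right)} = 0$
$41 \left(R{\left(9,-5 \right)} + r\right) + k{\left(4 \right)} = 41 \left(9 - 4\right) + 0 = 41 \cdot 5 + 0 = 205 + 0 = 205$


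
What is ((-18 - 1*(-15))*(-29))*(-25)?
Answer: -2175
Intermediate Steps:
((-18 - 1*(-15))*(-29))*(-25) = ((-18 + 15)*(-29))*(-25) = -3*(-29)*(-25) = 87*(-25) = -2175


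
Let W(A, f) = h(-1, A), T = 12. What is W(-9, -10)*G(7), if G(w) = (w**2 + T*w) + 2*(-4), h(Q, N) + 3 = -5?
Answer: -1000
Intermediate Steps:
h(Q, N) = -8 (h(Q, N) = -3 - 5 = -8)
W(A, f) = -8
G(w) = -8 + w**2 + 12*w (G(w) = (w**2 + 12*w) + 2*(-4) = (w**2 + 12*w) - 8 = -8 + w**2 + 12*w)
W(-9, -10)*G(7) = -8*(-8 + 7**2 + 12*7) = -8*(-8 + 49 + 84) = -8*125 = -1000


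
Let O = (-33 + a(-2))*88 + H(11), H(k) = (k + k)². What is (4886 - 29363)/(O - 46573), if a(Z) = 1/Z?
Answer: 24477/49037 ≈ 0.49915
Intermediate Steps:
H(k) = 4*k² (H(k) = (2*k)² = 4*k²)
O = -2464 (O = (-33 + 1/(-2))*88 + 4*11² = (-33 - ½)*88 + 4*121 = -67/2*88 + 484 = -2948 + 484 = -2464)
(4886 - 29363)/(O - 46573) = (4886 - 29363)/(-2464 - 46573) = -24477/(-49037) = -24477*(-1/49037) = 24477/49037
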